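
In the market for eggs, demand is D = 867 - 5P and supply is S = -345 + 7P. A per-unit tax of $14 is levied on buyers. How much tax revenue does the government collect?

Pre-tax equilibrium: P* = 101, Q* = 362.
Tax on buyers shifts demand to D = 867 − 5(P + 14) = 797 - 5P.
797 - 5P = -345 + 7P gives seller price Ps = 571/6; buyers pay Pb = 571/6 + 14 = 655/6.
New quantity: Q = 867 − 5(655/6) = 1927/6.
Revenue = 14 × 1927/6 = 13489/3.

Tax revenue = 13489/3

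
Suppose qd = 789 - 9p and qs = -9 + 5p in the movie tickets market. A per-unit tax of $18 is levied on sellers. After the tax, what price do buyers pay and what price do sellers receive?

Buyers pay 444/7, sellers receive 318/7

Pre-tax equilibrium: p* = 57, q* = 276.
Tax on sellers shifts supply to qs = -9 + 5(p − 18) = -99 + 5p.
789 - 9p = -99 + 5p gives buyer price pb = 444/7; sellers receive ps = 444/7 − 18 = 318/7.
New quantity: q = 789 − 9(444/7) = 1527/7.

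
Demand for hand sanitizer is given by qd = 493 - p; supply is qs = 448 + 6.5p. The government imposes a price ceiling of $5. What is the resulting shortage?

Shortage = 7.5

Equilibrium price would be p* = 6, so the ceiling at 5 binds.
At p = 5: qd = 493 − 1(5) = 488, qs = 448 + 6.5(5) = 480.5.
Shortage = 488 − 480.5 = 7.5.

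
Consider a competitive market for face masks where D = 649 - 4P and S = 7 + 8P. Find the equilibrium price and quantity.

P* = 53.5, Q* = 435

Set D = S: 649 - 4P = 7 + 8P.
642 = 12P, so P* = 53.5.
Q* = 649 − 4(53.5) = 435.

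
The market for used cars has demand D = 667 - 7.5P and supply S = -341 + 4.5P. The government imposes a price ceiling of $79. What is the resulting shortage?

Shortage = 60

Equilibrium price would be P* = 84, so the ceiling at 79 binds.
At P = 79: D = 667 − 7.5(79) = 74.5, S = -341 + 4.5(79) = 14.5.
Shortage = 74.5 − 14.5 = 60.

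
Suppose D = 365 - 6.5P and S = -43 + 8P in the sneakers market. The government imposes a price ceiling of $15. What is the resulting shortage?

Equilibrium price would be P* = 816/29, so the ceiling at 15 binds.
At P = 15: D = 365 − 6.5(15) = 267.5, S = -43 + 8(15) = 77.
Shortage = 267.5 − 77 = 190.5.

Shortage = 190.5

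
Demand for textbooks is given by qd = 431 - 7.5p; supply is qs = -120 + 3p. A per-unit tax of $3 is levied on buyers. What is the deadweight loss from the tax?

Deadweight loss = 135/14

Pre-tax equilibrium: p* = 1102/21, q* = 262/7.
Tax on buyers shifts demand to qd = 431 − 7.5(p + 3) = 408.5 - 7.5p.
408.5 - 7.5p = -120 + 3p gives seller price ps = 151/3; buyers pay pb = 151/3 + 3 = 160/3.
New quantity: q = 431 − 7.5(160/3) = 31.
DWL = ½ × 3 × (262/7 − 31) = 135/14.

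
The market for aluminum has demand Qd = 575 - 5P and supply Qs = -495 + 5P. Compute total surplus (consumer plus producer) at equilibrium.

Equilibrium: 575 - 5P = -495 + 5P gives P* = 107, Q* = 40.
Demand choke price: P = 115; supply starts at P = 99.
CS = ½(115 − 107)(40) = 160; PS = ½(107 − 99)(40) = 160.

Total surplus = 320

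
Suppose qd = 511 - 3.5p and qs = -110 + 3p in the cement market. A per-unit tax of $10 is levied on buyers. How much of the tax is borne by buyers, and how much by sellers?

Buyers bear 60/13, sellers bear 70/13

Pre-tax equilibrium: p* = 1242/13, q* = 2296/13.
Tax on buyers shifts demand to qd = 511 − 3.5(p + 10) = 476 - 3.5p.
476 - 3.5p = -110 + 3p gives seller price ps = 1172/13; buyers pay pb = 1172/13 + 10 = 1302/13.
New quantity: q = 511 − 3.5(1302/13) = 2086/13.
Buyer burden = 1302/13 − 1242/13 = 60/13; seller burden = 1242/13 − 1172/13 = 70/13.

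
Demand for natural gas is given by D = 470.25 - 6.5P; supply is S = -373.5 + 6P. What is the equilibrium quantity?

Q* = 31.5

Set D = S: 470.25 - 6.5P = -373.5 + 6P.
843.75 = 12.5P, so P* = 67.5.
Q* = 470.25 − 6.5(67.5) = 31.5.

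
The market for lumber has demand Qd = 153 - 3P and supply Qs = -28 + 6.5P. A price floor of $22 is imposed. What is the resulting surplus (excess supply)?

Equilibrium price would be P* = 362/19, so the floor at 22 binds.
At P = 22: Qd = 87, Qs = 115.
Surplus = 115 − 87 = 28.

Surplus = 28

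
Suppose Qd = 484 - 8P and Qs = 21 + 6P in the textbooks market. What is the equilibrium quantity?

Q* = 1536/7

Set Qd = Qs: 484 - 8P = 21 + 6P.
463 = 14P, so P* = 463/14.
Q* = 484 − 8(463/14) = 1536/7.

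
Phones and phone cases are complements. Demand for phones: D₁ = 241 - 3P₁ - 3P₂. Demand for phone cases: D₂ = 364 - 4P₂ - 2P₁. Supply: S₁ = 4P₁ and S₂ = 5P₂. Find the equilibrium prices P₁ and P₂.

Market 1: 241 - 3P₁ - 3P₂ = 4P₁ → 7P₁ + 3P₂ = 241.
Market 2: 9P₂ + 2P₁ = 364.
Eliminating P₂: 9×(1) − 3×(2) gives 57P₁ = 1077, so P₁ = 359/19.
Back-substitute into (2): P₂ = (364 − 2×359/19) / 9 = 2066/57.

P₁ = 359/19, P₂ = 2066/57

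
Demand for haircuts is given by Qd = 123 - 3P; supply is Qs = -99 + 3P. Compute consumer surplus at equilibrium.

Equilibrium: 123 - 3P = -99 + 3P gives P* = 37, Q* = 12.
Demand choke price (Qd = 0): P = 41.
CS = ½(41 − 37)(12) = 24.

Consumer surplus = 24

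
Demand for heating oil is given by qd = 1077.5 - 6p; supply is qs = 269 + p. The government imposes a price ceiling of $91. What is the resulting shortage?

Shortage = 171.5

Equilibrium price would be p* = 115.5, so the ceiling at 91 binds.
At p = 91: qd = 1077.5 − 6(91) = 531.5, qs = 269 + 1(91) = 360.
Shortage = 531.5 − 360 = 171.5.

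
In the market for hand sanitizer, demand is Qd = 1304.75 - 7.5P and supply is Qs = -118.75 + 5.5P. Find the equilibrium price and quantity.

P* = 109.5, Q* = 483.5

Set Qd = Qs: 1304.75 - 7.5P = -118.75 + 5.5P.
1423.5 = 13P, so P* = 109.5.
Q* = 1304.75 − 7.5(109.5) = 483.5.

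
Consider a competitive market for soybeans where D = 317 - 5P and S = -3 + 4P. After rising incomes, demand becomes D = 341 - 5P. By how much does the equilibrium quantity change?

ΔQ = 32/3

Original equilibrium: P* = 320/9, Q* = 1253/9.
New equilibrium: 341 - 5P = -3 + 4P, so 344 = 9P and P' = 344/9; Q' = 341 − 5(344/9) = 1349/9.
Change in quantity: 1349/9 − 1253/9 = 32/3.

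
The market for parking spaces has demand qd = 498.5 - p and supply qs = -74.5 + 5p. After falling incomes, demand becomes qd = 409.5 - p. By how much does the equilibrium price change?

Original equilibrium: p* = 95.5, q* = 403.
New equilibrium: 409.5 - p = -74.5 + 5p, so 484 = 6p and p' = 242/3; q' = 409.5 − 1(242/3) = 1973/6.
Change in price: 242/3 − 95.5 = -89/6.

Δp = -89/6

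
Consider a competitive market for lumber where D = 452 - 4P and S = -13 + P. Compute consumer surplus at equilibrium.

Consumer surplus = 800

Equilibrium: 452 - 4P = -13 + P gives P* = 93, Q* = 80.
Demand choke price (D = 0): P = 113.
CS = ½(113 − 93)(80) = 800.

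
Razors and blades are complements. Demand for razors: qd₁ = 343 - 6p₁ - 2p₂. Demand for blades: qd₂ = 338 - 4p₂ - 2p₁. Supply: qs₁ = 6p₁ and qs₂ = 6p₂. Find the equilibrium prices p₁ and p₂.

Market 1: 343 - 6p₁ - 2p₂ = 6p₁ → 12p₁ + 2p₂ = 343.
Market 2: 10p₂ + 2p₁ = 338.
Eliminating p₂: 10×(1) − 2×(2) gives 116p₁ = 2754, so p₁ = 1377/58.
Back-substitute into (2): p₂ = (338 − 2×1377/58) / 10 = 1685/58.

p₁ = 1377/58, p₂ = 1685/58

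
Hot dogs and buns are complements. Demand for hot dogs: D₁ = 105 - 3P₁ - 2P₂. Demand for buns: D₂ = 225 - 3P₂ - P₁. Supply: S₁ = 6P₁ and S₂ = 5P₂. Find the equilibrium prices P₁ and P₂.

P₁ = 39/7, P₂ = 192/7

Market 1: 105 - 3P₁ - 2P₂ = 6P₁ → 9P₁ + 2P₂ = 105.
Market 2: 8P₂ + P₁ = 225.
Eliminating P₂: 8×(1) − 2×(2) gives 70P₁ = 390, so P₁ = 39/7.
Back-substitute into (2): P₂ = (225 − 1×39/7) / 8 = 192/7.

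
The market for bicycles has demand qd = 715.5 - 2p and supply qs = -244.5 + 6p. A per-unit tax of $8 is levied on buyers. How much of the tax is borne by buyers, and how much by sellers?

Buyers bear $6, sellers bear $2

Pre-tax equilibrium: p* = 120, q* = 475.5.
Tax on buyers shifts demand to qd = 715.5 − 2(p + 8) = 699.5 - 2p.
699.5 - 2p = -244.5 + 6p gives seller price ps = 118; buyers pay pb = 118 + 8 = 126.
New quantity: q = 715.5 − 2(126) = 463.5.
Buyer burden = 126 − 120 = 6; seller burden = 120 − 118 = 2.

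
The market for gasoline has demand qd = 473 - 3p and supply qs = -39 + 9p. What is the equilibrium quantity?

q* = 345

Set qd = qs: 473 - 3p = -39 + 9p.
512 = 12p, so p* = 128/3.
q* = 473 − 3(128/3) = 345.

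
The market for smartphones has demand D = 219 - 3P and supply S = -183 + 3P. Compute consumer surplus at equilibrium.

Equilibrium: 219 - 3P = -183 + 3P gives P* = 67, Q* = 18.
Demand choke price (D = 0): P = 73.
CS = ½(73 − 67)(18) = 54.

Consumer surplus = 54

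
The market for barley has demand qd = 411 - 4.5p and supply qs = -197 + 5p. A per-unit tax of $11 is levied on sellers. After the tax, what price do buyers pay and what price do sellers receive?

Buyers pay 1326/19, sellers receive 1117/19

Pre-tax equilibrium: p* = 64, q* = 123.
Tax on sellers shifts supply to qs = -197 + 5(p − 11) = -252 + 5p.
411 - 4.5p = -252 + 5p gives buyer price pb = 1326/19; sellers receive ps = 1326/19 − 11 = 1117/19.
New quantity: q = 411 − 4.5(1326/19) = 1842/19.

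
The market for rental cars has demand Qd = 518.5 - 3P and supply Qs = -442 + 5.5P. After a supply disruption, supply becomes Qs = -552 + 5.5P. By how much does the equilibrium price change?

Original equilibrium: P* = 113, Q* = 179.5.
New equilibrium: 518.5 - 3P = -552 + 5.5P, so 1070.5 = 8.5P and P' = 2141/17; Q' = 518.5 − 3(2141/17) = 4783/34.
Change in price: 2141/17 − 113 = 220/17.

ΔP = 220/17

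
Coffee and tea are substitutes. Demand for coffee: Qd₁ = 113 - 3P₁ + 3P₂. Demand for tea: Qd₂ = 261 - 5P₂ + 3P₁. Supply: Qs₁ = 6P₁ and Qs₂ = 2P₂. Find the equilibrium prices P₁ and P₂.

Market 1: 113 - 3P₁ + 3P₂ = 6P₁ → 9P₁ - 3P₂ = 113.
Market 2: 7P₂ - 3P₁ = 261.
Eliminating P₂: 7×(1) + 3×(2) gives 54P₁ = 1574, so P₁ = 787/27.
Back-substitute into (2): P₂ = (261 + 3×787/27) / 7 = 448/9.

P₁ = 787/27, P₂ = 448/9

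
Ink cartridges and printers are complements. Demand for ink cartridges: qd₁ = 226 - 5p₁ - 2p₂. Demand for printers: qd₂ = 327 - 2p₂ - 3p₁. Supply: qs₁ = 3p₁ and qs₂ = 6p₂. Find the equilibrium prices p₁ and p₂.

Market 1: 226 - 5p₁ - 2p₂ = 3p₁ → 8p₁ + 2p₂ = 226.
Market 2: 8p₂ + 3p₁ = 327.
Eliminating p₂: 8×(1) − 2×(2) gives 58p₁ = 1154, so p₁ = 577/29.
Back-substitute into (2): p₂ = (327 − 3×577/29) / 8 = 969/29.

p₁ = 577/29, p₂ = 969/29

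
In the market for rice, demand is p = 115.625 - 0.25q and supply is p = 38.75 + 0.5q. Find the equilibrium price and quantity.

p* = 90, q* = 102.5

Set the two price expressions equal: 115.625 - 0.25q = 38.75 + 0.5q.
76.875 = 0.75q, so q* = 102.5.
p* = 115.625 − (0.25)(102.5) = 90.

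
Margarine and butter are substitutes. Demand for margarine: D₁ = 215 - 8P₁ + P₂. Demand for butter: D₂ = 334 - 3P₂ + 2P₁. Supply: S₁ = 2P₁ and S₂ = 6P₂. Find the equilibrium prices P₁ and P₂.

Market 1: 215 - 8P₁ + P₂ = 2P₁ → 10P₁ - P₂ = 215.
Market 2: 9P₂ - 2P₁ = 334.
Eliminating P₂: 9×(1) + 1×(2) gives 88P₁ = 2269, so P₁ = 2269/88.
Back-substitute into (2): P₂ = (334 + 2×2269/88) / 9 = 1885/44.

P₁ = 2269/88, P₂ = 1885/44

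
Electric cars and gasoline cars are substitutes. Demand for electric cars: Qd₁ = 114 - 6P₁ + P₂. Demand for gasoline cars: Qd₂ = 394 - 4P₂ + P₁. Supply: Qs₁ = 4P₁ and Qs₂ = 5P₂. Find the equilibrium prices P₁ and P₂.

P₁ = 1420/89, P₂ = 4054/89

Market 1: 114 - 6P₁ + P₂ = 4P₁ → 10P₁ - P₂ = 114.
Market 2: 9P₂ - P₁ = 394.
Eliminating P₂: 9×(1) + 1×(2) gives 89P₁ = 1420, so P₁ = 1420/89.
Back-substitute into (2): P₂ = (394 + 1×1420/89) / 9 = 4054/89.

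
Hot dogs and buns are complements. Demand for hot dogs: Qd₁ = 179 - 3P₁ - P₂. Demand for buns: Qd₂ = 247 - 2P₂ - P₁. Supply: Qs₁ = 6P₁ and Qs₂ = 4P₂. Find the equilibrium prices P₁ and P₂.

P₁ = 827/53, P₂ = 2044/53

Market 1: 179 - 3P₁ - P₂ = 6P₁ → 9P₁ + P₂ = 179.
Market 2: 6P₂ + P₁ = 247.
Eliminating P₂: 6×(1) − 1×(2) gives 53P₁ = 827, so P₁ = 827/53.
Back-substitute into (2): P₂ = (247 − 1×827/53) / 6 = 2044/53.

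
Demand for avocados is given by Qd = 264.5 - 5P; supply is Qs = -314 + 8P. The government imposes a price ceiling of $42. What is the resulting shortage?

Equilibrium price would be P* = 44.5, so the ceiling at 42 binds.
At P = 42: Qd = 264.5 − 5(42) = 54.5, Qs = -314 + 8(42) = 22.
Shortage = 54.5 − 22 = 32.5.

Shortage = 32.5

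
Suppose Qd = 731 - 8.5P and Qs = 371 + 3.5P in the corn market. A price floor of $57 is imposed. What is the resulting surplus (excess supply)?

Equilibrium price would be P* = 30, so the floor at 57 binds.
At P = 57: Qd = 246.5, Qs = 570.5.
Surplus = 570.5 − 246.5 = 324.

Surplus = 324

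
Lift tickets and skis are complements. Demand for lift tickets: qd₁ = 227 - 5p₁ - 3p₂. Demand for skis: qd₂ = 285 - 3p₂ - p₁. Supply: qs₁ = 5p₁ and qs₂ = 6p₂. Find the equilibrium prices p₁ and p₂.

Market 1: 227 - 5p₁ - 3p₂ = 5p₁ → 10p₁ + 3p₂ = 227.
Market 2: 9p₂ + p₁ = 285.
Eliminating p₂: 9×(1) − 3×(2) gives 87p₁ = 1188, so p₁ = 396/29.
Back-substitute into (2): p₂ = (285 − 1×396/29) / 9 = 2623/87.

p₁ = 396/29, p₂ = 2623/87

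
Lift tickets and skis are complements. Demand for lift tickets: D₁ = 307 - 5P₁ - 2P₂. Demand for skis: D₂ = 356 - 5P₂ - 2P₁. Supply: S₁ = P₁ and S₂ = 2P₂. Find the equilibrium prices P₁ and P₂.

P₁ = 1437/38, P₂ = 761/19

Market 1: 307 - 5P₁ - 2P₂ = P₁ → 6P₁ + 2P₂ = 307.
Market 2: 7P₂ + 2P₁ = 356.
Eliminating P₂: 7×(1) − 2×(2) gives 38P₁ = 1437, so P₁ = 1437/38.
Back-substitute into (2): P₂ = (356 − 2×1437/38) / 7 = 761/19.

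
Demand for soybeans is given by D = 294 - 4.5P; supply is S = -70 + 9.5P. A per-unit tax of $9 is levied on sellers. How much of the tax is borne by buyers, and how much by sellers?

Buyers bear 171/28, sellers bear 81/28

Pre-tax equilibrium: P* = 26, Q* = 177.
Tax on sellers shifts supply to S = -70 + 9.5(P − 9) = -155.5 + 9.5P.
294 - 4.5P = -155.5 + 9.5P gives buyer price Pb = 899/28; sellers receive Ps = 899/28 − 9 = 647/28.
New quantity: Q = 294 − 4.5(899/28) = 8373/56.
Buyer burden = 899/28 − 26 = 171/28; seller burden = 26 − 647/28 = 81/28.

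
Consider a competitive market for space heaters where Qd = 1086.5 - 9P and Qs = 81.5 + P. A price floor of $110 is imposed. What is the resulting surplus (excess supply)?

Surplus = 95

Equilibrium price would be P* = 100.5, so the floor at 110 binds.
At P = 110: Qd = 96.5, Qs = 191.5.
Surplus = 191.5 − 96.5 = 95.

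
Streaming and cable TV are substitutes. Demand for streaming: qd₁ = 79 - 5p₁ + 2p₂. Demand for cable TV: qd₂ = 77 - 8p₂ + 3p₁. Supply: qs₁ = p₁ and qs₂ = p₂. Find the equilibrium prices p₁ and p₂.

Market 1: 79 - 5p₁ + 2p₂ = p₁ → 6p₁ - 2p₂ = 79.
Market 2: 9p₂ - 3p₁ = 77.
Eliminating p₂: 9×(1) + 2×(2) gives 48p₁ = 865, so p₁ = 865/48.
Back-substitute into (2): p₂ = (77 + 3×865/48) / 9 = 14.5625.

p₁ = 865/48, p₂ = 14.5625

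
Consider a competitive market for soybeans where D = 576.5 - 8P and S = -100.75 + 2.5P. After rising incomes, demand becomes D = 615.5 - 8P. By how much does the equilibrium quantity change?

Original equilibrium: P* = 64.5, Q* = 60.5.
New equilibrium: 615.5 - 8P = -100.75 + 2.5P, so 716.25 = 10.5P and P' = 955/14; Q' = 615.5 − 8(955/14) = 977/14.
Change in quantity: 977/14 − 60.5 = 65/7.

ΔQ = 65/7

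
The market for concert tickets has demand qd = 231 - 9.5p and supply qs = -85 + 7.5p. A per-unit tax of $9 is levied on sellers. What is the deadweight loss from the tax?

Pre-tax equilibrium: p* = 316/17, q* = 925/17.
Tax on sellers shifts supply to qs = -85 + 7.5(p − 9) = -152.5 + 7.5p.
231 - 9.5p = -152.5 + 7.5p gives buyer price pb = 767/34; sellers receive ps = 767/34 − 9 = 461/34.
New quantity: q = 231 − 9.5(767/34) = 1135/68.
DWL = ½ × 9 × (925/17 − 1135/68) = 23085/136.

Deadweight loss = 23085/136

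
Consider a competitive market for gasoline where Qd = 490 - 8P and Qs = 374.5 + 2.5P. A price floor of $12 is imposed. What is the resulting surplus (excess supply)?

Equilibrium price would be P* = 11, so the floor at 12 binds.
At P = 12: Qd = 394, Qs = 404.5.
Surplus = 404.5 − 394 = 10.5.

Surplus = 10.5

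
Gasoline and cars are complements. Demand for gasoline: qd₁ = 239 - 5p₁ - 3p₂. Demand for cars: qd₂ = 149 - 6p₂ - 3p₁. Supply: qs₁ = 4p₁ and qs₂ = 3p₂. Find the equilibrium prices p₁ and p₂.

Market 1: 239 - 5p₁ - 3p₂ = 4p₁ → 9p₁ + 3p₂ = 239.
Market 2: 9p₂ + 3p₁ = 149.
Eliminating p₂: 9×(1) − 3×(2) gives 72p₁ = 1704, so p₁ = 71/3.
Back-substitute into (2): p₂ = (149 − 3×71/3) / 9 = 26/3.

p₁ = 71/3, p₂ = 26/3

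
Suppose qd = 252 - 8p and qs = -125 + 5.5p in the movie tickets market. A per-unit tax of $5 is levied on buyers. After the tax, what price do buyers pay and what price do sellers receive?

Buyers pay 809/27, sellers receive 674/27

Pre-tax equilibrium: p* = 754/27, q* = 772/27.
Tax on buyers shifts demand to qd = 252 − 8(p + 5) = 212 - 8p.
212 - 8p = -125 + 5.5p gives seller price ps = 674/27; buyers pay pb = 674/27 + 5 = 809/27.
New quantity: q = 252 − 8(809/27) = 332/27.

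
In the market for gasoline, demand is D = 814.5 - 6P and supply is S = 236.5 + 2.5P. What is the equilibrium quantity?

Set D = S: 814.5 - 6P = 236.5 + 2.5P.
578 = 8.5P, so P* = 68.
Q* = 814.5 − 6(68) = 406.5.

Q* = 406.5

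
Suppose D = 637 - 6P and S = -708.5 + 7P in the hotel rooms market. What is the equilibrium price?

P* = 103.5

Set D = S: 637 - 6P = -708.5 + 7P.
1345.5 = 13P, so P* = 103.5.
Q* = 637 − 6(103.5) = 16.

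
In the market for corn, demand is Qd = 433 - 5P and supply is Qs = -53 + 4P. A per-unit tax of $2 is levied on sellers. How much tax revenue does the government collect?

Pre-tax equilibrium: P* = 54, Q* = 163.
Tax on sellers shifts supply to Qs = -53 + 4(P − 2) = -61 + 4P.
433 - 5P = -61 + 4P gives buyer price Pb = 494/9; sellers receive Ps = 494/9 − 2 = 476/9.
New quantity: Q = 433 − 5(494/9) = 1427/9.
Revenue = 2 × 1427/9 = 2854/9.

Tax revenue = 2854/9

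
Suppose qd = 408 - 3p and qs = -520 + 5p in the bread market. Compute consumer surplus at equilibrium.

Consumer surplus = 600

Equilibrium: 408 - 3p = -520 + 5p gives p* = 116, q* = 60.
Demand choke price (qd = 0): p = 136.
CS = ½(136 − 116)(60) = 600.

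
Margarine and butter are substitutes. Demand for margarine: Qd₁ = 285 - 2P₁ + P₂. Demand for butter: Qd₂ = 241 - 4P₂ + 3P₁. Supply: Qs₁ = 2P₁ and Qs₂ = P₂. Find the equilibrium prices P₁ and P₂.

P₁ = 98, P₂ = 107

Market 1: 285 - 2P₁ + P₂ = 2P₁ → 4P₁ - P₂ = 285.
Market 2: 5P₂ - 3P₁ = 241.
Eliminating P₂: 5×(1) + 1×(2) gives 17P₁ = 1666, so P₁ = 98.
Back-substitute into (2): P₂ = (241 + 3×98) / 5 = 107.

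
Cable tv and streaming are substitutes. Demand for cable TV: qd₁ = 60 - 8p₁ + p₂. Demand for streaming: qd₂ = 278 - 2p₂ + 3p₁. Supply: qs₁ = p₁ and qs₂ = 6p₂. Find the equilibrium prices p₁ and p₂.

Market 1: 60 - 8p₁ + p₂ = p₁ → 9p₁ - p₂ = 60.
Market 2: 8p₂ - 3p₁ = 278.
Eliminating p₂: 8×(1) + 1×(2) gives 69p₁ = 758, so p₁ = 758/69.
Back-substitute into (2): p₂ = (278 + 3×758/69) / 8 = 894/23.

p₁ = 758/69, p₂ = 894/23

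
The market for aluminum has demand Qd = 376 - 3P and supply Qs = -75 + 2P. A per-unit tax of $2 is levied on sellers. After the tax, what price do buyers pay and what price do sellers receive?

Pre-tax equilibrium: P* = 90.2, Q* = 105.4.
Tax on sellers shifts supply to Qs = -75 + 2(P − 2) = -79 + 2P.
376 - 3P = -79 + 2P gives buyer price Pb = 91; sellers receive Ps = 91 − 2 = 89.
New quantity: Q = 376 − 3(91) = 103.

Buyers pay $91, sellers receive $89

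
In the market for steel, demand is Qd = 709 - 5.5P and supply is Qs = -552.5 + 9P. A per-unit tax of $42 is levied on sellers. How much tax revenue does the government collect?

Tax revenue = 106113/29

Pre-tax equilibrium: P* = 87, Q* = 230.5.
Tax on sellers shifts supply to Qs = -552.5 + 9(P − 42) = -930.5 + 9P.
709 - 5.5P = -930.5 + 9P gives buyer price Pb = 3279/29; sellers receive Ps = 3279/29 − 42 = 2061/29.
New quantity: Q = 709 − 5.5(3279/29) = 5053/58.
Revenue = 42 × 5053/58 = 106113/29.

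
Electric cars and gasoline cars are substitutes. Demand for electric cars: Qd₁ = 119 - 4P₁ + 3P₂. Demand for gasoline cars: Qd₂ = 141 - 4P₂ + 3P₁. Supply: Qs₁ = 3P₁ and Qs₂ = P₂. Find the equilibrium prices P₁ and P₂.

Market 1: 119 - 4P₁ + 3P₂ = 3P₁ → 7P₁ - 3P₂ = 119.
Market 2: 5P₂ - 3P₁ = 141.
Eliminating P₂: 5×(1) + 3×(2) gives 26P₁ = 1018, so P₁ = 509/13.
Back-substitute into (2): P₂ = (141 + 3×509/13) / 5 = 672/13.

P₁ = 509/13, P₂ = 672/13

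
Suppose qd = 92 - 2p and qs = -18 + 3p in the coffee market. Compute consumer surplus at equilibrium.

Consumer surplus = 576

Equilibrium: 92 - 2p = -18 + 3p gives p* = 22, q* = 48.
Demand choke price (qd = 0): p = 46.
CS = ½(46 − 22)(48) = 576.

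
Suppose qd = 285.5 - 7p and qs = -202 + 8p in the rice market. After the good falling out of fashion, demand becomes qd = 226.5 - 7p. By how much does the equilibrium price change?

Δp = -59/15

Original equilibrium: p* = 32.5, q* = 58.
New equilibrium: 226.5 - 7p = -202 + 8p, so 428.5 = 15p and p' = 857/30; q' = 226.5 − 7(857/30) = 398/15.
Change in price: 857/30 − 32.5 = -59/15.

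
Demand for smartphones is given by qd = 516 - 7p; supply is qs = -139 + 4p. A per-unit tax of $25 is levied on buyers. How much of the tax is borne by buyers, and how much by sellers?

Pre-tax equilibrium: p* = 655/11, q* = 1091/11.
Tax on buyers shifts demand to qd = 516 − 7(p + 25) = 341 - 7p.
341 - 7p = -139 + 4p gives seller price ps = 480/11; buyers pay pb = 480/11 + 25 = 755/11.
New quantity: q = 516 − 7(755/11) = 391/11.
Buyer burden = 755/11 − 655/11 = 100/11; seller burden = 655/11 − 480/11 = 175/11.

Buyers bear 100/11, sellers bear 175/11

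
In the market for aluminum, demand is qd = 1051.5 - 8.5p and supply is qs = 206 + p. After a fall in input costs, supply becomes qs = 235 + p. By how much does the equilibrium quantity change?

Δq = 493/19

Original equilibrium: p* = 89, q* = 295.
New equilibrium: 1051.5 - 8.5p = 235 + p, so 816.5 = 9.5p and p' = 1633/19; q' = 1051.5 − 8.5(1633/19) = 6098/19.
Change in quantity: 6098/19 − 295 = 493/19.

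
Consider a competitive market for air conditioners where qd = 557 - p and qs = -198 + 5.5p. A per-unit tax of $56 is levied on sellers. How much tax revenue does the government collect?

Pre-tax equilibrium: p* = 1510/13, q* = 5731/13.
Tax on sellers shifts supply to qs = -198 + 5.5(p − 56) = -506 + 5.5p.
557 - p = -506 + 5.5p gives buyer price pb = 2126/13; sellers receive ps = 2126/13 − 56 = 1398/13.
New quantity: q = 557 − 1(2126/13) = 5115/13.
Revenue = 56 × 5115/13 = 286440/13.

Tax revenue = 286440/13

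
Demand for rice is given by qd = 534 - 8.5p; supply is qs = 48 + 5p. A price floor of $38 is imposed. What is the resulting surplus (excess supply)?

Surplus = 27

Equilibrium price would be p* = 36, so the floor at 38 binds.
At p = 38: qd = 211, qs = 238.
Surplus = 238 − 211 = 27.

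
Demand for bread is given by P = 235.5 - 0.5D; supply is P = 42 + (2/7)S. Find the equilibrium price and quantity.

P* = 1236/11, Q* = 2709/11

Set the two price expressions equal: 235.5 - 0.5Q = 42 + (2/7)Q.
193.5 = (11/14)Q, so Q* = 2709/11.
P* = 235.5 − (0.5)(2709/11) = 1236/11.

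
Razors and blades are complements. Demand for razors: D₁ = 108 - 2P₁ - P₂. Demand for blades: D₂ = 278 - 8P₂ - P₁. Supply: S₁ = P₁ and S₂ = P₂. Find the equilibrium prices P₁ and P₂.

Market 1: 108 - 2P₁ - P₂ = P₁ → 3P₁ + P₂ = 108.
Market 2: 9P₂ + P₁ = 278.
Eliminating P₂: 9×(1) − 1×(2) gives 26P₁ = 694, so P₁ = 347/13.
Back-substitute into (2): P₂ = (278 − 1×347/13) / 9 = 363/13.

P₁ = 347/13, P₂ = 363/13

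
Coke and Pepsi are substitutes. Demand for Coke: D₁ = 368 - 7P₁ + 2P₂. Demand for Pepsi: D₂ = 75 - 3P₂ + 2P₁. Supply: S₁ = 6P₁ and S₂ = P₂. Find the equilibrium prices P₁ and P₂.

P₁ = 811/24, P₂ = 1711/48

Market 1: 368 - 7P₁ + 2P₂ = 6P₁ → 13P₁ - 2P₂ = 368.
Market 2: 4P₂ - 2P₁ = 75.
Eliminating P₂: 4×(1) + 2×(2) gives 48P₁ = 1622, so P₁ = 811/24.
Back-substitute into (2): P₂ = (75 + 2×811/24) / 4 = 1711/48.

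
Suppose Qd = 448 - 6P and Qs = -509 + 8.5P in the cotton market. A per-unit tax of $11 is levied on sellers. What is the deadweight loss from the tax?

Deadweight loss = 6171/29

Pre-tax equilibrium: P* = 66, Q* = 52.
Tax on sellers shifts supply to Qs = -509 + 8.5(P − 11) = -602.5 + 8.5P.
448 - 6P = -602.5 + 8.5P gives buyer price Pb = 2101/29; sellers receive Ps = 2101/29 − 11 = 1782/29.
New quantity: Q = 448 − 6(2101/29) = 386/29.
DWL = ½ × 11 × (52 − 386/29) = 6171/29.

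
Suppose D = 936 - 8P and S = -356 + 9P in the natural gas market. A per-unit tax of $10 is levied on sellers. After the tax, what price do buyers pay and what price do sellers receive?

Buyers pay 1382/17, sellers receive 1212/17

Pre-tax equilibrium: P* = 76, Q* = 328.
Tax on sellers shifts supply to S = -356 + 9(P − 10) = -446 + 9P.
936 - 8P = -446 + 9P gives buyer price Pb = 1382/17; sellers receive Ps = 1382/17 − 10 = 1212/17.
New quantity: Q = 936 − 8(1382/17) = 4856/17.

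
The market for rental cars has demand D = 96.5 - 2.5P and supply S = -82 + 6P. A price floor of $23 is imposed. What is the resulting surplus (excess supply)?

Equilibrium price would be P* = 21, so the floor at 23 binds.
At P = 23: D = 39, S = 56.
Surplus = 56 − 39 = 17.

Surplus = 17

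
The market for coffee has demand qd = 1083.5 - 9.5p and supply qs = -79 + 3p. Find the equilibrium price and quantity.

Set qd = qs: 1083.5 - 9.5p = -79 + 3p.
1162.5 = 12.5p, so p* = 93.
q* = 1083.5 − 9.5(93) = 200.

p* = 93, q* = 200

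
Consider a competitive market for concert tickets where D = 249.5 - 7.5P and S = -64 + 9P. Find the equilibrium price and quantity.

Set D = S: 249.5 - 7.5P = -64 + 9P.
313.5 = 16.5P, so P* = 19.
Q* = 249.5 − 7.5(19) = 107.

P* = 19, Q* = 107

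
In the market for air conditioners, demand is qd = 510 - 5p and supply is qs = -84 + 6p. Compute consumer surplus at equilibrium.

Equilibrium: 510 - 5p = -84 + 6p gives p* = 54, q* = 240.
Demand choke price (qd = 0): p = 102.
CS = ½(102 − 54)(240) = 5760.

Consumer surplus = 5760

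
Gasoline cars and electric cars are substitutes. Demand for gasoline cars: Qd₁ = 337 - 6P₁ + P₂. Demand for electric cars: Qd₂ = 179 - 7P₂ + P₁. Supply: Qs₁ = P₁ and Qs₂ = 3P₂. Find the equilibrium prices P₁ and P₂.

P₁ = 1183/23, P₂ = 530/23

Market 1: 337 - 6P₁ + P₂ = P₁ → 7P₁ - P₂ = 337.
Market 2: 10P₂ - P₁ = 179.
Eliminating P₂: 10×(1) + 1×(2) gives 69P₁ = 3549, so P₁ = 1183/23.
Back-substitute into (2): P₂ = (179 + 1×1183/23) / 10 = 530/23.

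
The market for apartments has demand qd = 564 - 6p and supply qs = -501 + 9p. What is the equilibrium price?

Set qd = qs: 564 - 6p = -501 + 9p.
1065 = 15p, so p* = 71.
q* = 564 − 6(71) = 138.

p* = 71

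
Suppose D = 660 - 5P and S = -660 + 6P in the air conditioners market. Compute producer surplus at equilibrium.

Producer surplus = 300

Equilibrium: 660 - 5P = -660 + 6P gives P* = 120, Q* = 60.
Supply starts at P = 110 (where S = 0).
PS = ½(120 − 110)(60) = 300.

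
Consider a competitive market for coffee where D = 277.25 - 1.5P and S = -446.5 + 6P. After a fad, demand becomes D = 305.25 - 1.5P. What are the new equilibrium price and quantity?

Original equilibrium: P* = 96.5, Q* = 132.5.
New equilibrium: 305.25 - 1.5P = -446.5 + 6P, so 751.75 = 7.5P and P' = 3007/30; Q' = 305.25 − 1.5(3007/30) = 154.9.

P' = 3007/30, Q' = 154.9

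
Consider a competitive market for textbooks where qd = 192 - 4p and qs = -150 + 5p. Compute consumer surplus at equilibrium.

Equilibrium: 192 - 4p = -150 + 5p gives p* = 38, q* = 40.
Demand choke price (qd = 0): p = 48.
CS = ½(48 − 38)(40) = 200.

Consumer surplus = 200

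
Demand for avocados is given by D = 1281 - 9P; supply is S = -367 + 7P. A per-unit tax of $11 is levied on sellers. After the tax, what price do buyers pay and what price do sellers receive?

Pre-tax equilibrium: P* = 103, Q* = 354.
Tax on sellers shifts supply to S = -367 + 7(P − 11) = -444 + 7P.
1281 - 9P = -444 + 7P gives buyer price Pb = 107.8125; sellers receive Ps = 107.8125 − 11 = 96.8125.
New quantity: Q = 1281 − 9(107.8125) = 310.6875.

Buyers pay $107.8125, sellers receive $96.8125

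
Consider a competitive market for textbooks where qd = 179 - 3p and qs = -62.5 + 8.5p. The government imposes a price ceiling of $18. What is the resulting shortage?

Shortage = 34.5

Equilibrium price would be p* = 21, so the ceiling at 18 binds.
At p = 18: qd = 179 − 3(18) = 125, qs = -62.5 + 8.5(18) = 90.5.
Shortage = 125 − 90.5 = 34.5.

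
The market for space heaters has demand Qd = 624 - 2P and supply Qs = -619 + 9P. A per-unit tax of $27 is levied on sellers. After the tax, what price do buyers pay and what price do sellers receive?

Buyers pay 1486/11, sellers receive 1189/11

Pre-tax equilibrium: P* = 113, Q* = 398.
Tax on sellers shifts supply to Qs = -619 + 9(P − 27) = -862 + 9P.
624 - 2P = -862 + 9P gives buyer price Pb = 1486/11; sellers receive Ps = 1486/11 − 27 = 1189/11.
New quantity: Q = 624 − 2(1486/11) = 3892/11.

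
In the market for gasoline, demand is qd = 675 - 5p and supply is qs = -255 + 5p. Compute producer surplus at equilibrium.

Producer surplus = 4410

Equilibrium: 675 - 5p = -255 + 5p gives p* = 93, q* = 210.
Supply starts at p = 51 (where qs = 0).
PS = ½(93 − 51)(210) = 4410.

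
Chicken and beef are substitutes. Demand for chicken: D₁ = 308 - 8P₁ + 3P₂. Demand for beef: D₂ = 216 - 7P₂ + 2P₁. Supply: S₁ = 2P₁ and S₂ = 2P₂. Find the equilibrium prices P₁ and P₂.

P₁ = 285/7, P₂ = 694/21

Market 1: 308 - 8P₁ + 3P₂ = 2P₁ → 10P₁ - 3P₂ = 308.
Market 2: 9P₂ - 2P₁ = 216.
Eliminating P₂: 9×(1) + 3×(2) gives 84P₁ = 3420, so P₁ = 285/7.
Back-substitute into (2): P₂ = (216 + 2×285/7) / 9 = 694/21.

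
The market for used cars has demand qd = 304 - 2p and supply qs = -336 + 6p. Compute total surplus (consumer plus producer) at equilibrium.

Total surplus = 6912

Equilibrium: 304 - 2p = -336 + 6p gives p* = 80, q* = 144.
Demand choke price: p = 152; supply starts at p = 56.
CS = ½(152 − 80)(144) = 5184; PS = ½(80 − 56)(144) = 1728.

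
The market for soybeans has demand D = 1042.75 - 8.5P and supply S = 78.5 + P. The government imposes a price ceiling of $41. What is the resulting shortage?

Shortage = 574.75

Equilibrium price would be P* = 101.5, so the ceiling at 41 binds.
At P = 41: D = 1042.75 − 8.5(41) = 694.25, S = 78.5 + 1(41) = 119.5.
Shortage = 694.25 − 119.5 = 574.75.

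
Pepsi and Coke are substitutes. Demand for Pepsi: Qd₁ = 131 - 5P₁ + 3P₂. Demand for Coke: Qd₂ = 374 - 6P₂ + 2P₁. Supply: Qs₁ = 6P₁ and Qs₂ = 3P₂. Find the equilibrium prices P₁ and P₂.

Market 1: 131 - 5P₁ + 3P₂ = 6P₁ → 11P₁ - 3P₂ = 131.
Market 2: 9P₂ - 2P₁ = 374.
Eliminating P₂: 9×(1) + 3×(2) gives 93P₁ = 2301, so P₁ = 767/31.
Back-substitute into (2): P₂ = (374 + 2×767/31) / 9 = 4376/93.

P₁ = 767/31, P₂ = 4376/93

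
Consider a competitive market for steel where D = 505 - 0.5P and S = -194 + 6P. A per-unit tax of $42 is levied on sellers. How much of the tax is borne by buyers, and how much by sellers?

Pre-tax equilibrium: P* = 1398/13, Q* = 5866/13.
Tax on sellers shifts supply to S = -194 + 6(P − 42) = -446 + 6P.
505 - 0.5P = -446 + 6P gives buyer price Pb = 1902/13; sellers receive Ps = 1902/13 − 42 = 1356/13.
New quantity: Q = 505 − 0.5(1902/13) = 5614/13.
Buyer burden = 1902/13 − 1398/13 = 504/13; seller burden = 1398/13 − 1356/13 = 42/13.

Buyers bear 504/13, sellers bear 42/13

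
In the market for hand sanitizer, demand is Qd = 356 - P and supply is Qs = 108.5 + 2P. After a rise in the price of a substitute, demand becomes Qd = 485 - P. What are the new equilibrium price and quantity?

Original equilibrium: P* = 82.5, Q* = 273.5.
New equilibrium: 485 - P = 108.5 + 2P, so 376.5 = 3P and P' = 125.5; Q' = 485 − 1(125.5) = 359.5.

P' = 125.5, Q' = 359.5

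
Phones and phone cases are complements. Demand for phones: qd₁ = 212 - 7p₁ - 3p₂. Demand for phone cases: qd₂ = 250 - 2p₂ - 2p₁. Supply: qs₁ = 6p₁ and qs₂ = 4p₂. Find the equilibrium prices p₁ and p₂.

Market 1: 212 - 7p₁ - 3p₂ = 6p₁ → 13p₁ + 3p₂ = 212.
Market 2: 6p₂ + 2p₁ = 250.
Eliminating p₂: 6×(1) − 3×(2) gives 72p₁ = 522, so p₁ = 7.25.
Back-substitute into (2): p₂ = (250 − 2×7.25) / 6 = 39.25.

p₁ = 7.25, p₂ = 39.25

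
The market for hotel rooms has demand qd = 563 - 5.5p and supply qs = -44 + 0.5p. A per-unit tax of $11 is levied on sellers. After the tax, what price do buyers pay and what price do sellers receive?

Pre-tax equilibrium: p* = 607/6, q* = 79/12.
Tax on sellers shifts supply to qs = -44 + 0.5(p − 11) = -49.5 + 0.5p.
563 - 5.5p = -49.5 + 0.5p gives buyer price pb = 1225/12; sellers receive ps = 1225/12 − 11 = 1093/12.
New quantity: q = 563 − 5.5(1225/12) = 37/24.

Buyers pay 1225/12, sellers receive 1093/12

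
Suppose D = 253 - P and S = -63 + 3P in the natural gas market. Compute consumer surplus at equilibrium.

Equilibrium: 253 - P = -63 + 3P gives P* = 79, Q* = 174.
Demand choke price (D = 0): P = 253.
CS = ½(253 − 79)(174) = 15138.

Consumer surplus = 15138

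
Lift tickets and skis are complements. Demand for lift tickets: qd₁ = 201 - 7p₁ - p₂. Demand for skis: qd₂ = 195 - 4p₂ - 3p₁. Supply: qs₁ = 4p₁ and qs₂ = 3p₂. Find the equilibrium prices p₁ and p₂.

Market 1: 201 - 7p₁ - p₂ = 4p₁ → 11p₁ + p₂ = 201.
Market 2: 7p₂ + 3p₁ = 195.
Eliminating p₂: 7×(1) − 1×(2) gives 74p₁ = 1212, so p₁ = 606/37.
Back-substitute into (2): p₂ = (195 − 3×606/37) / 7 = 771/37.

p₁ = 606/37, p₂ = 771/37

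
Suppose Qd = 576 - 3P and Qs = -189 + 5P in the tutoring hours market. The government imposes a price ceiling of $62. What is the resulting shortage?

Equilibrium price would be P* = 95.625, so the ceiling at 62 binds.
At P = 62: Qd = 576 − 3(62) = 390, Qs = -189 + 5(62) = 121.
Shortage = 390 − 121 = 269.

Shortage = 269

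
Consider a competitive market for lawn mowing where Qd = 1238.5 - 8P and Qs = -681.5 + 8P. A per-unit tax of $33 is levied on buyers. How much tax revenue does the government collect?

Tax revenue = 4834.5

Pre-tax equilibrium: P* = 120, Q* = 278.5.
Tax on buyers shifts demand to Qd = 1238.5 − 8(P + 33) = 974.5 - 8P.
974.5 - 8P = -681.5 + 8P gives seller price Ps = 103.5; buyers pay Pb = 103.5 + 33 = 136.5.
New quantity: Q = 1238.5 − 8(136.5) = 146.5.
Revenue = 33 × 146.5 = 4834.5.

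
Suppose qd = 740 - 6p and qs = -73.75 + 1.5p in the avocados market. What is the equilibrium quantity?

Set qd = qs: 740 - 6p = -73.75 + 1.5p.
813.75 = 7.5p, so p* = 108.5.
q* = 740 − 6(108.5) = 89.

q* = 89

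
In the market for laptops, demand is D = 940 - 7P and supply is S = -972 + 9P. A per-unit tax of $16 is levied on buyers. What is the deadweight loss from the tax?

Pre-tax equilibrium: P* = 119.5, Q* = 103.5.
Tax on buyers shifts demand to D = 940 − 7(P + 16) = 828 - 7P.
828 - 7P = -972 + 9P gives seller price Ps = 112.5; buyers pay Pb = 112.5 + 16 = 128.5.
New quantity: Q = 940 − 7(128.5) = 40.5.
DWL = ½ × 16 × (103.5 − 40.5) = 504.

Deadweight loss = 504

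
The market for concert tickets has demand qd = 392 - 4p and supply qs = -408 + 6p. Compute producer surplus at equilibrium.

Producer surplus = 432

Equilibrium: 392 - 4p = -408 + 6p gives p* = 80, q* = 72.
Supply starts at p = 68 (where qs = 0).
PS = ½(80 − 68)(72) = 432.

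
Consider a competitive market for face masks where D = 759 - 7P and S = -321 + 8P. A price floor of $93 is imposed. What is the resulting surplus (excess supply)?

Equilibrium price would be P* = 72, so the floor at 93 binds.
At P = 93: D = 108, S = 423.
Surplus = 423 − 108 = 315.

Surplus = 315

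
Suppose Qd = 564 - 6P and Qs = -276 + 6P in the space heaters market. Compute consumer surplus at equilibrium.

Consumer surplus = 1728

Equilibrium: 564 - 6P = -276 + 6P gives P* = 70, Q* = 144.
Demand choke price (Qd = 0): P = 94.
CS = ½(94 − 70)(144) = 1728.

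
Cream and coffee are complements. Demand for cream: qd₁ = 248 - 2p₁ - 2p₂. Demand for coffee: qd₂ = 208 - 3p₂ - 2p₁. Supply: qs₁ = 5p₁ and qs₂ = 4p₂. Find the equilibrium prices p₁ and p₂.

Market 1: 248 - 2p₁ - 2p₂ = 5p₁ → 7p₁ + 2p₂ = 248.
Market 2: 7p₂ + 2p₁ = 208.
Eliminating p₂: 7×(1) − 2×(2) gives 45p₁ = 1320, so p₁ = 88/3.
Back-substitute into (2): p₂ = (208 − 2×88/3) / 7 = 64/3.

p₁ = 88/3, p₂ = 64/3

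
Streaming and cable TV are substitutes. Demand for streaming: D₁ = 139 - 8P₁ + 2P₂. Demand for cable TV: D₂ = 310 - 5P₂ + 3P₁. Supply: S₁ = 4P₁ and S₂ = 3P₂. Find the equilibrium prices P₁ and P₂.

Market 1: 139 - 8P₁ + 2P₂ = 4P₁ → 12P₁ - 2P₂ = 139.
Market 2: 8P₂ - 3P₁ = 310.
Eliminating P₂: 8×(1) + 2×(2) gives 90P₁ = 1732, so P₁ = 866/45.
Back-substitute into (2): P₂ = (310 + 3×866/45) / 8 = 1379/30.

P₁ = 866/45, P₂ = 1379/30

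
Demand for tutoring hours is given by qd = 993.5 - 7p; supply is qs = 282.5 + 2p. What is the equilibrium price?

p* = 79

Set qd = qs: 993.5 - 7p = 282.5 + 2p.
711 = 9p, so p* = 79.
q* = 993.5 − 7(79) = 440.5.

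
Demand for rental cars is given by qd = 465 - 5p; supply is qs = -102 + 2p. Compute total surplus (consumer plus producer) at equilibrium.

Total surplus = 1260

Equilibrium: 465 - 5p = -102 + 2p gives p* = 81, q* = 60.
Demand choke price: p = 93; supply starts at p = 51.
CS = ½(93 − 81)(60) = 360; PS = ½(81 − 51)(60) = 900.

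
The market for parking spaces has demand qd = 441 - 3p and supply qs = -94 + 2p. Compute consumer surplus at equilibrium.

Equilibrium: 441 - 3p = -94 + 2p gives p* = 107, q* = 120.
Demand choke price (qd = 0): p = 147.
CS = ½(147 − 107)(120) = 2400.

Consumer surplus = 2400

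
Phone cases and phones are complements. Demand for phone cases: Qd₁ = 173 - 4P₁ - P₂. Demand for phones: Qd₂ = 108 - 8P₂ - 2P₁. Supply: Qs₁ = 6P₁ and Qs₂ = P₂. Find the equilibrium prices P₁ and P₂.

P₁ = 1449/88, P₂ = 367/44

Market 1: 173 - 4P₁ - P₂ = 6P₁ → 10P₁ + P₂ = 173.
Market 2: 9P₂ + 2P₁ = 108.
Eliminating P₂: 9×(1) − 1×(2) gives 88P₁ = 1449, so P₁ = 1449/88.
Back-substitute into (2): P₂ = (108 − 2×1449/88) / 9 = 367/44.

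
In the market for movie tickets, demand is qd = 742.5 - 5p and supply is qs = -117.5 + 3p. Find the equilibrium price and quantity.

p* = 107.5, q* = 205

Set qd = qs: 742.5 - 5p = -117.5 + 3p.
860 = 8p, so p* = 107.5.
q* = 742.5 − 5(107.5) = 205.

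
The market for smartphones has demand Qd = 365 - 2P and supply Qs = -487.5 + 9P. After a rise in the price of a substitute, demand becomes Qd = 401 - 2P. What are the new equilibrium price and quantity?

P' = 1777/22, Q' = 2634/11

Original equilibrium: P* = 77.5, Q* = 210.
New equilibrium: 401 - 2P = -487.5 + 9P, so 888.5 = 11P and P' = 1777/22; Q' = 401 − 2(1777/22) = 2634/11.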